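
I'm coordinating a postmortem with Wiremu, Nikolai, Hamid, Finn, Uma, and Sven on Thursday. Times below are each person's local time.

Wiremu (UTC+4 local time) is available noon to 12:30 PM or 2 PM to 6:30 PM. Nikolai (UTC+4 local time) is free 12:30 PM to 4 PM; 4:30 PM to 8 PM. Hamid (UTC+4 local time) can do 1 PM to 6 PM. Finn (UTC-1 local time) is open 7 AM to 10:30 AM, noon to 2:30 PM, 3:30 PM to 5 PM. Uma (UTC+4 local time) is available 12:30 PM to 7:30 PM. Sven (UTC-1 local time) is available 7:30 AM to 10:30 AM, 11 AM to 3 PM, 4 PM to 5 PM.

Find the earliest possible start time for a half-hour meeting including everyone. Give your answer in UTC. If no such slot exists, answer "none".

10:00

Wiremu in UTC: 08:00-08:30, 10:00-14:30 (subtract 4h to convert from UTC+4).
Nikolai in UTC: 08:30-12:00, 12:30-16:00 (subtract 4h to convert from UTC+4).
Hamid in UTC: 09:00-14:00 (subtract 4h to convert from UTC+4).
Finn in UTC: 08:00-11:30, 13:00-15:30, 16:30-18:00 (add 1h to convert from UTC-1).
Uma in UTC: 08:30-15:30 (subtract 4h to convert from UTC+4).
Sven in UTC: 08:30-11:30, 12:00-16:00, 17:00-18:00 (add 1h to convert from UTC-1).
Wiremu ∩ Nikolai: 10:00-12:00, 12:30-14:30.
Wiremu ∩ Nikolai ∩ Hamid: 10:00-12:00, 12:30-14:00.
Wiremu ∩ Nikolai ∩ Hamid ∩ Finn: 10:00-11:30, 13:00-14:00.
Wiremu ∩ Nikolai ∩ Hamid ∩ Finn ∩ Uma: 10:00-11:30, 13:00-14:00.
Wiremu ∩ Nikolai ∩ Hamid ∩ Finn ∩ Uma ∩ Sven: 10:00-11:30, 13:00-14:00.
The first common window of at least 30 minutes is 10:00-11:30, so the earliest start is 10:00.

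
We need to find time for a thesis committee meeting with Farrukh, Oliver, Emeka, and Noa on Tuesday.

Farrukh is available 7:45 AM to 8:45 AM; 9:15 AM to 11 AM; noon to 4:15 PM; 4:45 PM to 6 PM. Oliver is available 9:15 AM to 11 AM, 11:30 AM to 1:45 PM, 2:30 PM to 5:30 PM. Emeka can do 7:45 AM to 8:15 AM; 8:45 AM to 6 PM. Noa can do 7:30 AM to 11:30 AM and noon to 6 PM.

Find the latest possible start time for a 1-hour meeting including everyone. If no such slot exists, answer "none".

Farrukh ∩ Oliver: 09:15-11:00, 12:00-13:45, 14:30-16:15, 16:45-17:30.
Farrukh ∩ Oliver ∩ Emeka: 09:15-11:00, 12:00-13:45, 14:30-16:15, 16:45-17:30.
Farrukh ∩ Oliver ∩ Emeka ∩ Noa: 09:15-11:00, 12:00-13:45, 14:30-16:15, 16:45-17:30.
So the common availability across everyone is 09:15-11:00, 12:00-13:45, 14:30-16:15, 16:45-17:30.
The last common window of at least 60 minutes is 14:30-16:15; a 60-minute meeting can start as late as 15:15 and still end by 16:15.

15:15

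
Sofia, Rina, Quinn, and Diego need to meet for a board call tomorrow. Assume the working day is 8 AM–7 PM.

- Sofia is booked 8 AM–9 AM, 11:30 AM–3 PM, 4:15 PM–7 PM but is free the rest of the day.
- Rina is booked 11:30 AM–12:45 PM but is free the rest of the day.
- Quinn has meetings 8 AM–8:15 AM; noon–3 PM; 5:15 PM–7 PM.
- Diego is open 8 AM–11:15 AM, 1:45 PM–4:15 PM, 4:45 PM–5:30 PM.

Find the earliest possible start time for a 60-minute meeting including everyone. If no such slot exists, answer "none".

09:00

Sofia free: 09:00-11:30, 15:00-16:15 (invert busy blocks within the working day).
Rina free: 08:00-11:30, 12:45-19:00 (invert busy blocks within the working day).
Quinn free: 08:15-12:00, 15:00-17:15 (invert busy blocks within the working day).
Diego free: 08:00-11:15, 13:45-16:15, 16:45-17:30.
Sofia ∩ Rina: 09:00-11:30, 15:00-16:15.
Sofia ∩ Rina ∩ Quinn: 09:00-11:30, 15:00-16:15.
Sofia ∩ Rina ∩ Quinn ∩ Diego: 09:00-11:15, 15:00-16:15.
The first common window of at least 60 minutes is 09:00-11:15, so the earliest start is 09:00.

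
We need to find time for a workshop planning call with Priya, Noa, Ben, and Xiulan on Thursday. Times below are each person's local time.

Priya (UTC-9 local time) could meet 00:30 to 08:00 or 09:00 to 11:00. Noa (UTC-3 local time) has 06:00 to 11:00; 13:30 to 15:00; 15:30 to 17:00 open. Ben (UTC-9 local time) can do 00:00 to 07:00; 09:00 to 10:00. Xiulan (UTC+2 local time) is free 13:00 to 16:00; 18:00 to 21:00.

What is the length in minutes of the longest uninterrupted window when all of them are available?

180

Priya in UTC: 09:30-17:00, 18:00-20:00 (add 9h to convert from UTC-9).
Noa in UTC: 09:00-14:00, 16:30-18:00, 18:30-20:00 (add 3h to convert from UTC-3).
Ben in UTC: 09:00-16:00, 18:00-19:00 (add 9h to convert from UTC-9).
Xiulan in UTC: 11:00-14:00, 16:00-19:00 (subtract 2h to convert from UTC+2).
Priya ∩ Noa: 09:30-14:00, 16:30-17:00, 18:30-20:00.
Priya ∩ Noa ∩ Ben: 09:30-14:00, 18:30-19:00.
Priya ∩ Noa ∩ Ben ∩ Xiulan: 11:00-14:00, 18:30-19:00.
The longest is 11:00-14:00 at 180 minutes.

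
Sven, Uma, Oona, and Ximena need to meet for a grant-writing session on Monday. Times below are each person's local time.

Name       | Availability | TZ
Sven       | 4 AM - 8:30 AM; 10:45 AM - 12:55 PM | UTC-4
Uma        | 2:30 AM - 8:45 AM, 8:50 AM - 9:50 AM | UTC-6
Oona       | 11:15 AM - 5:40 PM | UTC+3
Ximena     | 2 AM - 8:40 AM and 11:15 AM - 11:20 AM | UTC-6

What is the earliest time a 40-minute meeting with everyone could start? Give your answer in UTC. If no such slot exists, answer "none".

08:30

Sven in UTC: 08:00-12:30, 14:45-16:55 (add 4h to convert from UTC-4).
Uma in UTC: 08:30-14:45, 14:50-15:50 (add 6h to convert from UTC-6).
Oona in UTC: 08:15-14:40 (subtract 3h to convert from UTC+3).
Ximena in UTC: 08:00-14:40, 17:15-17:20 (add 6h to convert from UTC-6).
Sven ∩ Uma: 08:30-12:30, 14:50-15:50.
Sven ∩ Uma ∩ Oona: 08:30-12:30.
Sven ∩ Uma ∩ Oona ∩ Ximena: 08:30-12:30.
The first common window of at least 40 minutes is 08:30-12:30, so the earliest start is 08:30.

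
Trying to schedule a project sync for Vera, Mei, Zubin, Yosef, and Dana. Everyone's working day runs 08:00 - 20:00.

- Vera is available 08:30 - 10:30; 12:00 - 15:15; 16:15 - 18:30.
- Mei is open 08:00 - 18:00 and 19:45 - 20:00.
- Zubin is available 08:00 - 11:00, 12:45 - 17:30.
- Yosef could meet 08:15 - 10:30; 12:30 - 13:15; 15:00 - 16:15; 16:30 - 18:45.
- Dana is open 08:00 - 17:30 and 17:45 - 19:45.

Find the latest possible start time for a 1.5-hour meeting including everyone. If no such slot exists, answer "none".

09:00

Vera ∩ Mei: 08:30-10:30, 12:00-15:15, 16:15-18:00.
Vera ∩ Mei ∩ Zubin: 08:30-10:30, 12:45-15:15, 16:15-17:30.
Vera ∩ Mei ∩ Zubin ∩ Yosef: 08:30-10:30, 12:45-13:15, 15:00-15:15, 16:30-17:30.
Vera ∩ Mei ∩ Zubin ∩ Yosef ∩ Dana: 08:30-10:30, 12:45-13:15, 15:00-15:15, 16:30-17:30.
The last common window of at least 90 minutes is 08:30-10:30; a 90-minute meeting can start as late as 09:00 and still end by 10:30.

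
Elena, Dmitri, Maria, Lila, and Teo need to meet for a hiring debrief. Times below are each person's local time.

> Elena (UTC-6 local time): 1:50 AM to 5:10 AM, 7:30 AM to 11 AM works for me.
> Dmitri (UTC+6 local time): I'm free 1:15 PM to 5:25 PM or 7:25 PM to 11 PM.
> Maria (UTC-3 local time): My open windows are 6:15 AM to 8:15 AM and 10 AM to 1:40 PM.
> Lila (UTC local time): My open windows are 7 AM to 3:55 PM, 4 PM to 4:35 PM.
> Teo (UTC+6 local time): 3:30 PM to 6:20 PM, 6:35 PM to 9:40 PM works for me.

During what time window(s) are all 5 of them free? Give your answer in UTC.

Elena in UTC: 07:50-11:10, 13:30-17:00 (add 6h to convert from UTC-6).
Dmitri in UTC: 07:15-11:25, 13:25-17:00 (subtract 6h to convert from UTC+6).
Maria in UTC: 09:15-11:15, 13:00-16:40 (add 3h to convert from UTC-3).
Lila in UTC: 07:00-15:55, 16:00-16:35.
Teo in UTC: 09:30-12:20, 12:35-15:40 (subtract 6h to convert from UTC+6).
Elena ∩ Dmitri: 07:50-11:10, 13:30-17:00.
Elena ∩ Dmitri ∩ Maria: 09:15-11:10, 13:30-16:40.
Elena ∩ Dmitri ∩ Maria ∩ Lila: 09:15-11:10, 13:30-15:55, 16:00-16:35.
Elena ∩ Dmitri ∩ Maria ∩ Lila ∩ Teo: 09:30-11:10, 13:30-15:40.

09:30-11:10, 13:30-15:40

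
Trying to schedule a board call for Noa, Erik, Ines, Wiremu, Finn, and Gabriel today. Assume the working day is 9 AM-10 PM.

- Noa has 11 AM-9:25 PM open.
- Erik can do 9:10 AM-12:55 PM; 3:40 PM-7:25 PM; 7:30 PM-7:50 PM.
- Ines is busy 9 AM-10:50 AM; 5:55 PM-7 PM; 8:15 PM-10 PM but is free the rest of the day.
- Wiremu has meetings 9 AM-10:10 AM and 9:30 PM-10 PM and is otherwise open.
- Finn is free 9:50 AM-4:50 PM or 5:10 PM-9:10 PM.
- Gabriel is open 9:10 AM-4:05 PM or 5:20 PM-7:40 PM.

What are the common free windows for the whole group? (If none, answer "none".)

Noa free: 11:00-21:25.
Erik free: 09:10-12:55, 15:40-19:25, 19:30-19:50.
Ines free: 10:50-17:55, 19:00-20:15 (invert busy blocks within the working day).
Wiremu free: 10:10-21:30 (invert busy blocks within the working day).
Finn free: 09:50-16:50, 17:10-21:10.
Gabriel free: 09:10-16:05, 17:20-19:40.
Noa ∩ Erik: 11:00-12:55, 15:40-19:25, 19:30-19:50.
Noa ∩ Erik ∩ Ines: 11:00-12:55, 15:40-17:55, 19:00-19:25, 19:30-19:50.
Noa ∩ Erik ∩ Ines ∩ Wiremu: 11:00-12:55, 15:40-17:55, 19:00-19:25, 19:30-19:50.
Noa ∩ Erik ∩ Ines ∩ Wiremu ∩ Finn: 11:00-12:55, 15:40-16:50, 17:10-17:55, 19:00-19:25, 19:30-19:50.
Noa ∩ Erik ∩ Ines ∩ Wiremu ∩ Finn ∩ Gabriel: 11:00-12:55, 15:40-16:05, 17:20-17:55, 19:00-19:25, 19:30-19:40.

11:00-12:55, 15:40-16:05, 17:20-17:55, 19:00-19:25, 19:30-19:40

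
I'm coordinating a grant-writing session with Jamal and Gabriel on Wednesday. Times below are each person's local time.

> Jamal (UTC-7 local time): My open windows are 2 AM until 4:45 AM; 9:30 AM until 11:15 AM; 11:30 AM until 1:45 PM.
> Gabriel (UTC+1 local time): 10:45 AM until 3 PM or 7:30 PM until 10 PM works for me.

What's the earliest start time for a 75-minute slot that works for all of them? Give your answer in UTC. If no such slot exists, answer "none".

09:45

Jamal in UTC: 09:00-11:45, 16:30-18:15, 18:30-20:45 (add 7h to convert from UTC-7).
Gabriel in UTC: 09:45-14:00, 18:30-21:00 (subtract 1h to convert from UTC+1).
Jamal ∩ Gabriel: 09:45-11:45, 18:30-20:45.
Those are the intersection windows.
The first common window of at least 75 minutes is 09:45-11:45, so the earliest start is 09:45.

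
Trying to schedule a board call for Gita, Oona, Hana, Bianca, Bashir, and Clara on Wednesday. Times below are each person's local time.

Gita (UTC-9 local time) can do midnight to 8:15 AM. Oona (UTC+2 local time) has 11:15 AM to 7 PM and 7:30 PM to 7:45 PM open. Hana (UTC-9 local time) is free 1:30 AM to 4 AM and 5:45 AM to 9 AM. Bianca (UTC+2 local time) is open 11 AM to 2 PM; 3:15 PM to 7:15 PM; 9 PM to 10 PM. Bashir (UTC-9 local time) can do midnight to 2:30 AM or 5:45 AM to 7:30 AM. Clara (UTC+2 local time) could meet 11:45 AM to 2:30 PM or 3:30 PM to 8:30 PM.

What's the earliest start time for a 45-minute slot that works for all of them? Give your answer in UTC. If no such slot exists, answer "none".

Gita in UTC: 09:00-17:15 (add 9h to convert from UTC-9).
Oona in UTC: 09:15-17:00, 17:30-17:45 (subtract 2h to convert from UTC+2).
Hana in UTC: 10:30-13:00, 14:45-18:00 (add 9h to convert from UTC-9).
Bianca in UTC: 09:00-12:00, 13:15-17:15, 19:00-20:00 (subtract 2h to convert from UTC+2).
Bashir in UTC: 09:00-11:30, 14:45-16:30 (add 9h to convert from UTC-9).
Clara in UTC: 09:45-12:30, 13:30-18:30 (subtract 2h to convert from UTC+2).
Gita ∩ Oona: 09:15-17:00.
Gita ∩ Oona ∩ Hana: 10:30-13:00, 14:45-17:00.
Gita ∩ Oona ∩ Hana ∩ Bianca: 10:30-12:00, 14:45-17:00.
Gita ∩ Oona ∩ Hana ∩ Bianca ∩ Bashir: 10:30-11:30, 14:45-16:30.
Gita ∩ Oona ∩ Hana ∩ Bianca ∩ Bashir ∩ Clara: 10:30-11:30, 14:45-16:30.
The first common window of at least 45 minutes is 10:30-11:30, so the earliest start is 10:30.

10:30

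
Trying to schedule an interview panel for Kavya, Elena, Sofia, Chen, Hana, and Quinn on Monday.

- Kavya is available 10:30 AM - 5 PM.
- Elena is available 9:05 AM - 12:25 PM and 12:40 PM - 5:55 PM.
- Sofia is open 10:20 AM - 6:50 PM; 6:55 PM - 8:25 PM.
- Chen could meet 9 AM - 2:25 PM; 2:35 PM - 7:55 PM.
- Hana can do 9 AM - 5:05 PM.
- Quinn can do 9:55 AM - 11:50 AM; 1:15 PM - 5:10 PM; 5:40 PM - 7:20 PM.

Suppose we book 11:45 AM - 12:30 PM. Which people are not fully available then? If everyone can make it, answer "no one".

Kavya: free for 11:45-12:30. Elena: not fully free for 11:45-12:30. Sofia: free for 11:45-12:30. Chen: free for 11:45-12:30. Hana: free for 11:45-12:30. Quinn: not fully free for 11:45-12:30.

Elena, Quinn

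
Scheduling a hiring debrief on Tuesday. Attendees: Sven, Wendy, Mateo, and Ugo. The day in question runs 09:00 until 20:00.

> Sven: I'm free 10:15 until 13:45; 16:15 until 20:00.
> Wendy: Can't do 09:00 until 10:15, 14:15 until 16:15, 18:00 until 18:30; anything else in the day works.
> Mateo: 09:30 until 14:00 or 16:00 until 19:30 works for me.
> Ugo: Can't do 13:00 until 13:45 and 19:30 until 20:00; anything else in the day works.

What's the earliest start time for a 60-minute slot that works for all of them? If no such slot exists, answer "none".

10:15

Sven free: 10:15-13:45, 16:15-20:00.
Wendy free: 10:15-14:15, 16:15-18:00, 18:30-20:00 (invert busy blocks within the working day).
Mateo free: 09:30-14:00, 16:00-19:30.
Ugo free: 09:00-13:00, 13:45-19:30 (invert busy blocks within the working day).
Sven ∩ Wendy: 10:15-13:45, 16:15-18:00, 18:30-20:00.
Sven ∩ Wendy ∩ Mateo: 10:15-13:45, 16:15-18:00, 18:30-19:30.
Sven ∩ Wendy ∩ Mateo ∩ Ugo: 10:15-13:00, 16:15-18:00, 18:30-19:30.
So the common availability across everyone is 10:15-13:00, 16:15-18:00, 18:30-19:30.
The first common window of at least 60 minutes is 10:15-13:00, so the earliest start is 10:15.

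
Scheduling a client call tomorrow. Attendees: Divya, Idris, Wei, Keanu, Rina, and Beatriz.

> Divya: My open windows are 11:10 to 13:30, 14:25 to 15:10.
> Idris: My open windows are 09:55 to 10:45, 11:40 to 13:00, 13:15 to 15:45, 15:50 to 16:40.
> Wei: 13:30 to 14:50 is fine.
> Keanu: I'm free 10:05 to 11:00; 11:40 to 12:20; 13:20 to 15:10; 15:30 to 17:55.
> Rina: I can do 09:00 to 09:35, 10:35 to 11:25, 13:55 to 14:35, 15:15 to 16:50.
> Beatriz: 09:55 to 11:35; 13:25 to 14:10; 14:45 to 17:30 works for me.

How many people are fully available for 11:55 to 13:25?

Divya can make the full 11:55-13:25 slot — that's 1.

1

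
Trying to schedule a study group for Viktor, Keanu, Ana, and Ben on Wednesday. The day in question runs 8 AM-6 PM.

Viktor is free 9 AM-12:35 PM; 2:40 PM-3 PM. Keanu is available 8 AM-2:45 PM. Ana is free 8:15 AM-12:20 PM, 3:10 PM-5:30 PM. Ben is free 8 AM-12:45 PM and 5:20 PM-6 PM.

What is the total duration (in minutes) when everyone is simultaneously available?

Viktor ∩ Keanu: 09:00-12:35, 14:40-14:45.
Viktor ∩ Keanu ∩ Ana: 09:00-12:20.
Viktor ∩ Keanu ∩ Ana ∩ Ben: 09:00-12:20.
So the common availability across everyone is 09:00-12:20.
That's a single block of 200 minutes.

200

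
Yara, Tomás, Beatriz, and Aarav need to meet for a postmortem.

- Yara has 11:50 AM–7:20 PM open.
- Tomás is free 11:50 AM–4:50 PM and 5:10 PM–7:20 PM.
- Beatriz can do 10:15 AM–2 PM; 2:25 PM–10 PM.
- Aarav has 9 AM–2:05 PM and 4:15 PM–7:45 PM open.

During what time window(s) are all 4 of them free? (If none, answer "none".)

Yara ∩ Tomás: 11:50-16:50, 17:10-19:20.
Yara ∩ Tomás ∩ Beatriz: 11:50-14:00, 14:25-16:50, 17:10-19:20.
Yara ∩ Tomás ∩ Beatriz ∩ Aarav: 11:50-14:00, 16:15-16:50, 17:10-19:20.
Those are the intersection windows.

11:50-14:00, 16:15-16:50, 17:10-19:20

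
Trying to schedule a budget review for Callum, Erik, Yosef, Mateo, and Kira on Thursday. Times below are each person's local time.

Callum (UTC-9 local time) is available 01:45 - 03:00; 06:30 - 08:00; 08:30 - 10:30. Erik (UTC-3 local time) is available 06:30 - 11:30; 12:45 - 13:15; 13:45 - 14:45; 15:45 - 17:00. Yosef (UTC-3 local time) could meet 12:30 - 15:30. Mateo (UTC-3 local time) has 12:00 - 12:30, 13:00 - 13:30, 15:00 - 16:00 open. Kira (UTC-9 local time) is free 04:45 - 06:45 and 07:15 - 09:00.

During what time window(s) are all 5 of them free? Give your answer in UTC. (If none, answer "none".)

none

Callum in UTC: 10:45-12:00, 15:30-17:00, 17:30-19:30 (add 9h to convert from UTC-9).
Erik in UTC: 09:30-14:30, 15:45-16:15, 16:45-17:45, 18:45-20:00 (add 3h to convert from UTC-3).
Yosef in UTC: 15:30-18:30 (add 3h to convert from UTC-3).
Mateo in UTC: 15:00-15:30, 16:00-16:30, 18:00-19:00 (add 3h to convert from UTC-3).
Kira in UTC: 13:45-15:45, 16:15-18:00 (add 9h to convert from UTC-9).
Callum ∩ Erik: 10:45-12:00, 15:45-16:15, 16:45-17:00, 17:30-17:45, 18:45-19:30.
Callum ∩ Erik ∩ Yosef: 15:45-16:15, 16:45-17:00, 17:30-17:45.
Callum ∩ Erik ∩ Yosef ∩ Mateo: 16:00-16:15.
Callum ∩ Erik ∩ Yosef ∩ Mateo ∩ Kira: ∅.
There is no time when everyone is free.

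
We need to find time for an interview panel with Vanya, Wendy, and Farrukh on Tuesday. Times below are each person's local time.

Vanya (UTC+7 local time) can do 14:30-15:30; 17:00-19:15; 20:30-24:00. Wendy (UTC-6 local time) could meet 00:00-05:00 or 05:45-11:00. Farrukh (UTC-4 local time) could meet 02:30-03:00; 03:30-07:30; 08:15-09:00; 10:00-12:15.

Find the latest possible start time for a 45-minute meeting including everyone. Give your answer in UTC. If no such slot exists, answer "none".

Vanya in UTC: 07:30-08:30, 10:00-12:15, 13:30-17:00 (subtract 7h to convert from UTC+7).
Wendy in UTC: 06:00-11:00, 11:45-17:00 (add 6h to convert from UTC-6).
Farrukh in UTC: 06:30-07:00, 07:30-11:30, 12:15-13:00, 14:00-16:15 (add 4h to convert from UTC-4).
Vanya ∩ Wendy: 07:30-08:30, 10:00-11:00, 11:45-12:15, 13:30-17:00.
Vanya ∩ Wendy ∩ Farrukh: 07:30-08:30, 10:00-11:00, 14:00-16:15.
The last common window of at least 45 minutes is 14:00-16:15; a 45-minute meeting can start as late as 15:30 and still end by 16:15.

15:30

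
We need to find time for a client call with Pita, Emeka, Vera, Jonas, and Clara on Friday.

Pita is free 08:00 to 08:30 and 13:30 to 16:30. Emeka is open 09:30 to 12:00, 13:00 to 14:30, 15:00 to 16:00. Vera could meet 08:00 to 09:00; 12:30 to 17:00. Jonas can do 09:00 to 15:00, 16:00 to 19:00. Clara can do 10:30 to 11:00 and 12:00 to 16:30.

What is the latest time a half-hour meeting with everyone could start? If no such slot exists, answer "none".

14:00

Pita ∩ Emeka: 13:30-14:30, 15:00-16:00.
Pita ∩ Emeka ∩ Vera: 13:30-14:30, 15:00-16:00.
Pita ∩ Emeka ∩ Vera ∩ Jonas: 13:30-14:30.
Pita ∩ Emeka ∩ Vera ∩ Jonas ∩ Clara: 13:30-14:30.
The last common window of at least 30 minutes is 13:30-14:30; a 30-minute meeting can start as late as 14:00 and still end by 14:30.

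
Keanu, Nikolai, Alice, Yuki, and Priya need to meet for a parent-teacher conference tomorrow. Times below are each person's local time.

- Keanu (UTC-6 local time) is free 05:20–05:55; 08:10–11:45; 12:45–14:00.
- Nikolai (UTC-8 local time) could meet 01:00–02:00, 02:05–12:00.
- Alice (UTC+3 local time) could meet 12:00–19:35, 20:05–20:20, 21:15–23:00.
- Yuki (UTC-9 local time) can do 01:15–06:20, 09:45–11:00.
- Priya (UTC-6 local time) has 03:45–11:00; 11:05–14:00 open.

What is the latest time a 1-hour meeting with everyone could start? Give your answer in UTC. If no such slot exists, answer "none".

19:00

Keanu in UTC: 11:20-11:55, 14:10-17:45, 18:45-20:00 (add 6h to convert from UTC-6).
Nikolai in UTC: 09:00-10:00, 10:05-20:00 (add 8h to convert from UTC-8).
Alice in UTC: 09:00-16:35, 17:05-17:20, 18:15-20:00 (subtract 3h to convert from UTC+3).
Yuki in UTC: 10:15-15:20, 18:45-20:00 (add 9h to convert from UTC-9).
Priya in UTC: 09:45-17:00, 17:05-20:00 (add 6h to convert from UTC-6).
Keanu ∩ Nikolai: 11:20-11:55, 14:10-17:45, 18:45-20:00.
Keanu ∩ Nikolai ∩ Alice: 11:20-11:55, 14:10-16:35, 17:05-17:20, 18:45-20:00.
Keanu ∩ Nikolai ∩ Alice ∩ Yuki: 11:20-11:55, 14:10-15:20, 18:45-20:00.
Keanu ∩ Nikolai ∩ Alice ∩ Yuki ∩ Priya: 11:20-11:55, 14:10-15:20, 18:45-20:00.
So the common availability across everyone is 11:20-11:55, 14:10-15:20, 18:45-20:00.
The last common window of at least 60 minutes is 18:45-20:00; a 60-minute meeting can start as late as 19:00 and still end by 20:00.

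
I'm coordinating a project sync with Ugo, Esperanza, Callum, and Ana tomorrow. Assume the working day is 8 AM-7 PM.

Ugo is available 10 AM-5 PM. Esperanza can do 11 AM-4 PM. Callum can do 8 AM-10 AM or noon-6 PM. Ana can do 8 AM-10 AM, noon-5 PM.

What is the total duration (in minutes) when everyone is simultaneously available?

Ugo ∩ Esperanza: 11:00-16:00.
Ugo ∩ Esperanza ∩ Callum: 12:00-16:00.
Ugo ∩ Esperanza ∩ Callum ∩ Ana: 12:00-16:00.
That's a single block of 240 minutes.

240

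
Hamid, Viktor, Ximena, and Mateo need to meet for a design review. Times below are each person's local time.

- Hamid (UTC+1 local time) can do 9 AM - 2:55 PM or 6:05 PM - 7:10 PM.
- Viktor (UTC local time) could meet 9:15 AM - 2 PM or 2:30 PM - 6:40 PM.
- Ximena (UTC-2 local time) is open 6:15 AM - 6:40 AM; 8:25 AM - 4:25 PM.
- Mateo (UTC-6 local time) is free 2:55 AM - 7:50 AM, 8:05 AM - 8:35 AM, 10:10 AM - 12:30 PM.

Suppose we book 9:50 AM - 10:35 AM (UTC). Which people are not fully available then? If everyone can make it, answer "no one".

Ximena

Hamid in UTC: 08:00-13:55, 17:05-18:10 (subtract 1h to convert from UTC+1).
Viktor in UTC: 09:15-14:00, 14:30-18:40.
Ximena in UTC: 08:15-08:40, 10:25-18:25 (add 2h to convert from UTC-2).
Mateo in UTC: 08:55-13:50, 14:05-14:35, 16:10-18:30 (add 6h to convert from UTC-6).
Hamid: free for 09:50-10:35. Viktor: free for 09:50-10:35. Ximena: not fully free for 09:50-10:35. Mateo: free for 09:50-10:35.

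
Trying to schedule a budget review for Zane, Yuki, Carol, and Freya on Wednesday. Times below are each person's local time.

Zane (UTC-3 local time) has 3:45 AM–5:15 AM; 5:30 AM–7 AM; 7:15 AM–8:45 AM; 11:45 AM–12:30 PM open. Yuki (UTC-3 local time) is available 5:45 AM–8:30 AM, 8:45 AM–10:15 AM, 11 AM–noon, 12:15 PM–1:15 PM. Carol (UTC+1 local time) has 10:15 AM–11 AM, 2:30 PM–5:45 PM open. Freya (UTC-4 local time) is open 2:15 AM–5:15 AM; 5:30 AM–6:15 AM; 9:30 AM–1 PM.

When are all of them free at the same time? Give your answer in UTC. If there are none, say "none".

Zane in UTC: 06:45-08:15, 08:30-10:00, 10:15-11:45, 14:45-15:30 (add 3h to convert from UTC-3).
Yuki in UTC: 08:45-11:30, 11:45-13:15, 14:00-15:00, 15:15-16:15 (add 3h to convert from UTC-3).
Carol in UTC: 09:15-10:00, 13:30-16:45 (subtract 1h to convert from UTC+1).
Freya in UTC: 06:15-09:15, 09:30-10:15, 13:30-17:00 (add 4h to convert from UTC-4).
Zane ∩ Yuki: 08:45-10:00, 10:15-11:30, 14:45-15:00, 15:15-15:30.
Zane ∩ Yuki ∩ Carol: 09:15-10:00, 14:45-15:00, 15:15-15:30.
Zane ∩ Yuki ∩ Carol ∩ Freya: 09:30-10:00, 14:45-15:00, 15:15-15:30.

09:30-10:00, 14:45-15:00, 15:15-15:30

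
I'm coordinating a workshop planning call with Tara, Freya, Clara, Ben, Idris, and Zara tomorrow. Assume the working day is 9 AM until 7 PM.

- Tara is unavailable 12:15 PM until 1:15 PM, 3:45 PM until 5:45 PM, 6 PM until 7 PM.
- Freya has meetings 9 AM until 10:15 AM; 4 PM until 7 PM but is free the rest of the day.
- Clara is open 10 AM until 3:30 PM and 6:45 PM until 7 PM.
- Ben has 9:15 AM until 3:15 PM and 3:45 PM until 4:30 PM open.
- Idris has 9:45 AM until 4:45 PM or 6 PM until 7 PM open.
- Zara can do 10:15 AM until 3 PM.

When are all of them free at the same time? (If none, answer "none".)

10:15-12:15, 13:15-15:00

Tara free: 09:00-12:15, 13:15-15:45, 17:45-18:00 (invert busy blocks within the working day).
Freya free: 10:15-16:00 (invert busy blocks within the working day).
Clara free: 10:00-15:30, 18:45-19:00.
Ben free: 09:15-15:15, 15:45-16:30.
Idris free: 09:45-16:45, 18:00-19:00.
Zara free: 10:15-15:00.
Tara ∩ Freya: 10:15-12:15, 13:15-15:45.
Tara ∩ Freya ∩ Clara: 10:15-12:15, 13:15-15:30.
Tara ∩ Freya ∩ Clara ∩ Ben: 10:15-12:15, 13:15-15:15.
Tara ∩ Freya ∩ Clara ∩ Ben ∩ Idris: 10:15-12:15, 13:15-15:15.
Tara ∩ Freya ∩ Clara ∩ Ben ∩ Idris ∩ Zara: 10:15-12:15, 13:15-15:00.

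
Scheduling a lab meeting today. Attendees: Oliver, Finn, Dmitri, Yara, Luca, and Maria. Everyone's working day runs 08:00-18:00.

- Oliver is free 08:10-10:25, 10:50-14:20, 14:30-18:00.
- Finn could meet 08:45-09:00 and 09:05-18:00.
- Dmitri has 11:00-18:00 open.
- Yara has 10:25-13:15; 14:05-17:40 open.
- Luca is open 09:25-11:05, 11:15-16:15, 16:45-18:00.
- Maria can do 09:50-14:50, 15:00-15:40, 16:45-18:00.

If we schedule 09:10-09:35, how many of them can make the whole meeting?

Oliver and Finn can make the full 09:10-09:35 slot — that's 2.

2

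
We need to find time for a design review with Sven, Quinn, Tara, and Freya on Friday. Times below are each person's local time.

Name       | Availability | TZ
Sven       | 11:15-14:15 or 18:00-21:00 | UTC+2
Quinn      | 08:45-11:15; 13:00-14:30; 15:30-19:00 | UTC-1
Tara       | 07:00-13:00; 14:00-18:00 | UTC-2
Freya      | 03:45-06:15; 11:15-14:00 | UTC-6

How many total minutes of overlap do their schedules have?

255

Sven in UTC: 09:15-12:15, 16:00-19:00 (subtract 2h to convert from UTC+2).
Quinn in UTC: 09:45-12:15, 14:00-15:30, 16:30-20:00 (add 1h to convert from UTC-1).
Tara in UTC: 09:00-15:00, 16:00-20:00 (add 2h to convert from UTC-2).
Freya in UTC: 09:45-12:15, 17:15-20:00 (add 6h to convert from UTC-6).
Sven ∩ Quinn: 09:45-12:15, 16:30-19:00.
Sven ∩ Quinn ∩ Tara: 09:45-12:15, 16:30-19:00.
Sven ∩ Quinn ∩ Tara ∩ Freya: 09:45-12:15, 17:15-19:00.
So the common availability across everyone is 09:45-12:15, 17:15-19:00.
Summing the common windows: 150 + 105 = 255 minutes.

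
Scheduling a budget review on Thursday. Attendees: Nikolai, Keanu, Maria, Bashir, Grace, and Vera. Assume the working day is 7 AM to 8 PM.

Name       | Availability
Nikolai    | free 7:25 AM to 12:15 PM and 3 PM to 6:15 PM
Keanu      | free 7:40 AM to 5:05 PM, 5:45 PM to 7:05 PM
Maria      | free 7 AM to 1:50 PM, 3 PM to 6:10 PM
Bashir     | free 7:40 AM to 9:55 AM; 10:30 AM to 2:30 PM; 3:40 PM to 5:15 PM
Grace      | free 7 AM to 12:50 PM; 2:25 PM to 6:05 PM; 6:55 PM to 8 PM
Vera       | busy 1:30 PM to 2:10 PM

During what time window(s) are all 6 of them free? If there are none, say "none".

07:40-09:55, 10:30-12:15, 15:40-17:05

Nikolai free: 07:25-12:15, 15:00-18:15.
Keanu free: 07:40-17:05, 17:45-19:05.
Maria free: 07:00-13:50, 15:00-18:10.
Bashir free: 07:40-09:55, 10:30-14:30, 15:40-17:15.
Grace free: 07:00-12:50, 14:25-18:05, 18:55-20:00.
Vera free: 07:00-13:30, 14:10-20:00 (invert busy blocks within the working day).
Nikolai ∩ Keanu: 07:40-12:15, 15:00-17:05, 17:45-18:15.
Nikolai ∩ Keanu ∩ Maria: 07:40-12:15, 15:00-17:05, 17:45-18:10.
Nikolai ∩ Keanu ∩ Maria ∩ Bashir: 07:40-09:55, 10:30-12:15, 15:40-17:05.
Nikolai ∩ Keanu ∩ Maria ∩ Bashir ∩ Grace: 07:40-09:55, 10:30-12:15, 15:40-17:05.
Nikolai ∩ Keanu ∩ Maria ∩ Bashir ∩ Grace ∩ Vera: 07:40-09:55, 10:30-12:15, 15:40-17:05.
Those are the intersection windows.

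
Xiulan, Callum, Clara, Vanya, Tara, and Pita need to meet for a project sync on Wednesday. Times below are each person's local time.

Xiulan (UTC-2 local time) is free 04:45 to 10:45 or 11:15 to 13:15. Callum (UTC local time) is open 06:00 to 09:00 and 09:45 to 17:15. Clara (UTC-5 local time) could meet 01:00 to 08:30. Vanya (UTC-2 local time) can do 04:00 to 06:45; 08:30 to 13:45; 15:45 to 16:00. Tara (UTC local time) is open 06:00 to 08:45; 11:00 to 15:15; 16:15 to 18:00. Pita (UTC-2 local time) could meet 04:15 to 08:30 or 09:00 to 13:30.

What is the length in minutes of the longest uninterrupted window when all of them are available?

120

Xiulan in UTC: 06:45-12:45, 13:15-15:15 (add 2h to convert from UTC-2).
Callum in UTC: 06:00-09:00, 09:45-17:15.
Clara in UTC: 06:00-13:30 (add 5h to convert from UTC-5).
Vanya in UTC: 06:00-08:45, 10:30-15:45, 17:45-18:00 (add 2h to convert from UTC-2).
Tara in UTC: 06:00-08:45, 11:00-15:15, 16:15-18:00.
Pita in UTC: 06:15-10:30, 11:00-15:30 (add 2h to convert from UTC-2).
Xiulan ∩ Callum: 06:45-09:00, 09:45-12:45, 13:15-15:15.
Xiulan ∩ Callum ∩ Clara: 06:45-09:00, 09:45-12:45, 13:15-13:30.
Xiulan ∩ Callum ∩ Clara ∩ Vanya: 06:45-08:45, 10:30-12:45, 13:15-13:30.
Xiulan ∩ Callum ∩ Clara ∩ Vanya ∩ Tara: 06:45-08:45, 11:00-12:45, 13:15-13:30.
Xiulan ∩ Callum ∩ Clara ∩ Vanya ∩ Tara ∩ Pita: 06:45-08:45, 11:00-12:45, 13:15-13:30.
Those are the intersection windows.
The longest is 06:45-08:45 at 120 minutes.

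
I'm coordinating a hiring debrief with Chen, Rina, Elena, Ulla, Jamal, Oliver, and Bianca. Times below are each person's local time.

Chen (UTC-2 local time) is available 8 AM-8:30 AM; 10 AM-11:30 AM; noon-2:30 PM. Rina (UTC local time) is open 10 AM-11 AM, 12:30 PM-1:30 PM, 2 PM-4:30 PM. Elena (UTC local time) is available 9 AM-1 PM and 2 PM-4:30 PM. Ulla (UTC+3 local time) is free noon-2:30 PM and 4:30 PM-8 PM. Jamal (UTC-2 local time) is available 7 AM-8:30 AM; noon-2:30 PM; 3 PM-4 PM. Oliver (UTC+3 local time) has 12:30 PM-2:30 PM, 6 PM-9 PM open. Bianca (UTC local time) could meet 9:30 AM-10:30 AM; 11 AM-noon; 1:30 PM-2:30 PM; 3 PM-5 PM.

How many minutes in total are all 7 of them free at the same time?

Chen in UTC: 10:00-10:30, 12:00-13:30, 14:00-16:30 (add 2h to convert from UTC-2).
Rina in UTC: 10:00-11:00, 12:30-13:30, 14:00-16:30.
Elena in UTC: 09:00-13:00, 14:00-16:30.
Ulla in UTC: 09:00-11:30, 13:30-17:00 (subtract 3h to convert from UTC+3).
Jamal in UTC: 09:00-10:30, 14:00-16:30, 17:00-18:00 (add 2h to convert from UTC-2).
Oliver in UTC: 09:30-11:30, 15:00-18:00 (subtract 3h to convert from UTC+3).
Bianca in UTC: 09:30-10:30, 11:00-12:00, 13:30-14:30, 15:00-17:00.
Chen ∩ Rina: 10:00-10:30, 12:30-13:30, 14:00-16:30.
Chen ∩ Rina ∩ Elena: 10:00-10:30, 12:30-13:00, 14:00-16:30.
Chen ∩ Rina ∩ Elena ∩ Ulla: 10:00-10:30, 14:00-16:30.
Chen ∩ Rina ∩ Elena ∩ Ulla ∩ Jamal: 10:00-10:30, 14:00-16:30.
Chen ∩ Rina ∩ Elena ∩ Ulla ∩ Jamal ∩ Oliver: 10:00-10:30, 15:00-16:30.
Chen ∩ Rina ∩ Elena ∩ Ulla ∩ Jamal ∩ Oliver ∩ Bianca: 10:00-10:30, 15:00-16:30.
Summing the common windows: 30 + 90 = 120 minutes.

120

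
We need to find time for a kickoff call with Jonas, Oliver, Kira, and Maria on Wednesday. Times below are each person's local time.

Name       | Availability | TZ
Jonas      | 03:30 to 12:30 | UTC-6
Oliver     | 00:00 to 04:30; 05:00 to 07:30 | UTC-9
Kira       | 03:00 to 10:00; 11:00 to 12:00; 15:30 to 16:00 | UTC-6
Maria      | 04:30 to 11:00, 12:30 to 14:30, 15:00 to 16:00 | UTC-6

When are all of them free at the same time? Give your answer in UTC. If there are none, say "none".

10:30-13:30, 14:00-16:00

Jonas in UTC: 09:30-18:30 (add 6h to convert from UTC-6).
Oliver in UTC: 09:00-13:30, 14:00-16:30 (add 9h to convert from UTC-9).
Kira in UTC: 09:00-16:00, 17:00-18:00, 21:30-22:00 (add 6h to convert from UTC-6).
Maria in UTC: 10:30-17:00, 18:30-20:30, 21:00-22:00 (add 6h to convert from UTC-6).
Jonas ∩ Oliver: 09:30-13:30, 14:00-16:30.
Jonas ∩ Oliver ∩ Kira: 09:30-13:30, 14:00-16:00.
Jonas ∩ Oliver ∩ Kira ∩ Maria: 10:30-13:30, 14:00-16:00.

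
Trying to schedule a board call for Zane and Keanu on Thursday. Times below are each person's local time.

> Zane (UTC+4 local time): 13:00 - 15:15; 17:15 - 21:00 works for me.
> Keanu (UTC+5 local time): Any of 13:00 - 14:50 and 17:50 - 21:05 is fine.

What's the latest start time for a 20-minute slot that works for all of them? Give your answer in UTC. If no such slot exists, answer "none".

Zane in UTC: 09:00-11:15, 13:15-17:00 (subtract 4h to convert from UTC+4).
Keanu in UTC: 08:00-09:50, 12:50-16:05 (subtract 5h to convert from UTC+5).
Zane ∩ Keanu: 09:00-09:50, 13:15-16:05.
The last common window of at least 20 minutes is 13:15-16:05; a 20-minute meeting can start as late as 15:45 and still end by 16:05.

15:45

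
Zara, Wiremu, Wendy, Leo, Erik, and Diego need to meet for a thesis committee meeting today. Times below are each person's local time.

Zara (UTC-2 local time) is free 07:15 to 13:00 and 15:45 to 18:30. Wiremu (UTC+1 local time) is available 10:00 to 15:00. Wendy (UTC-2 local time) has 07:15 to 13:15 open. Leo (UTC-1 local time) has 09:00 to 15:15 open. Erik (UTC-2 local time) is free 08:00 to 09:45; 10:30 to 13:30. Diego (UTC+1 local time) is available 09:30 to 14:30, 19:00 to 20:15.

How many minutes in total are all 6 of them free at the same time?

165

Zara in UTC: 09:15-15:00, 17:45-20:30 (add 2h to convert from UTC-2).
Wiremu in UTC: 09:00-14:00 (subtract 1h to convert from UTC+1).
Wendy in UTC: 09:15-15:15 (add 2h to convert from UTC-2).
Leo in UTC: 10:00-16:15 (add 1h to convert from UTC-1).
Erik in UTC: 10:00-11:45, 12:30-15:30 (add 2h to convert from UTC-2).
Diego in UTC: 08:30-13:30, 18:00-19:15 (subtract 1h to convert from UTC+1).
Zara ∩ Wiremu: 09:15-14:00.
Zara ∩ Wiremu ∩ Wendy: 09:15-14:00.
Zara ∩ Wiremu ∩ Wendy ∩ Leo: 10:00-14:00.
Zara ∩ Wiremu ∩ Wendy ∩ Leo ∩ Erik: 10:00-11:45, 12:30-14:00.
Zara ∩ Wiremu ∩ Wendy ∩ Leo ∩ Erik ∩ Diego: 10:00-11:45, 12:30-13:30.
Summing the common windows: 105 + 60 = 165 minutes.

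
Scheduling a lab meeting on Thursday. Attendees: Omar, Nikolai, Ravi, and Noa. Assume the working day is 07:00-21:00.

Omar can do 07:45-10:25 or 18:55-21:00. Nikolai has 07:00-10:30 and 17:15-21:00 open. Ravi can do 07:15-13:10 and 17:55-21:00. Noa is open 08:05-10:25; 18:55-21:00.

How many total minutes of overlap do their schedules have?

265

Omar ∩ Nikolai: 07:45-10:25, 18:55-21:00.
Omar ∩ Nikolai ∩ Ravi: 07:45-10:25, 18:55-21:00.
Omar ∩ Nikolai ∩ Ravi ∩ Noa: 08:05-10:25, 18:55-21:00.
Those are the intersection windows.
Summing the common windows: 140 + 125 = 265 minutes.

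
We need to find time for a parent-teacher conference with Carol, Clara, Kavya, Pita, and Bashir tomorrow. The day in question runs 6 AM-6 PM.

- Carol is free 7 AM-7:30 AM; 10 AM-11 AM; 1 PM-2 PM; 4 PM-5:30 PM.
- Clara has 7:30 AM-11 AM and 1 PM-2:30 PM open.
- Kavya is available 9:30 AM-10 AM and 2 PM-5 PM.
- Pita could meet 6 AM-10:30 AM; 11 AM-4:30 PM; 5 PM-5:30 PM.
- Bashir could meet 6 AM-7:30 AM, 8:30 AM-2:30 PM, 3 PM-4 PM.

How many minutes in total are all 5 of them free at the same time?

0

Carol ∩ Clara: 10:00-11:00, 13:00-14:00.
Carol ∩ Clara ∩ Kavya: ∅.
Carol ∩ Clara ∩ Kavya ∩ Pita: ∅.
Carol ∩ Clara ∩ Kavya ∩ Pita ∩ Bashir: ∅.
There is no time when everyone is free.
There is no common window, so the total is 0 minutes.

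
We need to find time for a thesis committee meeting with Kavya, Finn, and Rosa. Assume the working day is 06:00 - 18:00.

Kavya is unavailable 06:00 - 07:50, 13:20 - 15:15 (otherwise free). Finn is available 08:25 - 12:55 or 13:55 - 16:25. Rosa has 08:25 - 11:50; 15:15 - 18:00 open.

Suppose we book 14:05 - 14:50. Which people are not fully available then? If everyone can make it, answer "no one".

Kavya free: 07:50-13:20, 15:15-18:00 (invert busy blocks within the working day).
Finn free: 08:25-12:55, 13:55-16:25.
Rosa free: 08:25-11:50, 15:15-18:00.
Kavya: not fully free for 14:05-14:50. Finn: free for 14:05-14:50. Rosa: not fully free for 14:05-14:50.

Kavya, Rosa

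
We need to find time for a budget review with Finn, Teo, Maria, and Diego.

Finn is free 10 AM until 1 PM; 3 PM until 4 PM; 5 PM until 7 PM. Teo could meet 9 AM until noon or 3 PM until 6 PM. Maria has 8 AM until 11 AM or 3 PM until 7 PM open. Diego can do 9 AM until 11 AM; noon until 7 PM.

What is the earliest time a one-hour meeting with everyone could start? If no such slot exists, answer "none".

Finn ∩ Teo: 10:00-12:00, 15:00-16:00, 17:00-18:00.
Finn ∩ Teo ∩ Maria: 10:00-11:00, 15:00-16:00, 17:00-18:00.
Finn ∩ Teo ∩ Maria ∩ Diego: 10:00-11:00, 15:00-16:00, 17:00-18:00.
So the common availability across everyone is 10:00-11:00, 15:00-16:00, 17:00-18:00.
The first common window of at least 60 minutes is 10:00-11:00, so the earliest start is 10:00.

10:00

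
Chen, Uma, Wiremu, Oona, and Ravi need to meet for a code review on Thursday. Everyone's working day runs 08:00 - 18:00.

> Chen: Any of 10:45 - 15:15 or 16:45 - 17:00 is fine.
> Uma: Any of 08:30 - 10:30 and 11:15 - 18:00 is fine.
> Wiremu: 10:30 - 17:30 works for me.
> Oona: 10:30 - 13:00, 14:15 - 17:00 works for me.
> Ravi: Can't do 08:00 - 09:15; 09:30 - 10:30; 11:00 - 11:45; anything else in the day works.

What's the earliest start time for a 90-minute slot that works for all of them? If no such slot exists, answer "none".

Chen free: 10:45-15:15, 16:45-17:00.
Uma free: 08:30-10:30, 11:15-18:00.
Wiremu free: 10:30-17:30.
Oona free: 10:30-13:00, 14:15-17:00.
Ravi free: 09:15-09:30, 10:30-11:00, 11:45-18:00 (invert busy blocks within the working day).
Chen ∩ Uma: 11:15-15:15, 16:45-17:00.
Chen ∩ Uma ∩ Wiremu: 11:15-15:15, 16:45-17:00.
Chen ∩ Uma ∩ Wiremu ∩ Oona: 11:15-13:00, 14:15-15:15, 16:45-17:00.
Chen ∩ Uma ∩ Wiremu ∩ Oona ∩ Ravi: 11:45-13:00, 14:15-15:15, 16:45-17:00.
No common window is at least 90 minutes long.

none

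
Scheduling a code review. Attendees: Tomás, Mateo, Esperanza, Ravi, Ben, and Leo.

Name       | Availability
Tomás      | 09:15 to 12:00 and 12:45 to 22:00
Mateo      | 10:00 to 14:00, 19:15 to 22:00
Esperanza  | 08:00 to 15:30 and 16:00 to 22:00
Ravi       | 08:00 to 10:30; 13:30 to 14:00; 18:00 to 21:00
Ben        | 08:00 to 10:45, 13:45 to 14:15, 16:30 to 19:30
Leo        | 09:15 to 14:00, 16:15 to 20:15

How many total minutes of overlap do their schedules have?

60

Tomás ∩ Mateo: 10:00-12:00, 12:45-14:00, 19:15-22:00.
Tomás ∩ Mateo ∩ Esperanza: 10:00-12:00, 12:45-14:00, 19:15-22:00.
Tomás ∩ Mateo ∩ Esperanza ∩ Ravi: 10:00-10:30, 13:30-14:00, 19:15-21:00.
Tomás ∩ Mateo ∩ Esperanza ∩ Ravi ∩ Ben: 10:00-10:30, 13:45-14:00, 19:15-19:30.
Tomás ∩ Mateo ∩ Esperanza ∩ Ravi ∩ Ben ∩ Leo: 10:00-10:30, 13:45-14:00, 19:15-19:30.
Summing the common windows: 30 + 15 + 15 = 60 minutes.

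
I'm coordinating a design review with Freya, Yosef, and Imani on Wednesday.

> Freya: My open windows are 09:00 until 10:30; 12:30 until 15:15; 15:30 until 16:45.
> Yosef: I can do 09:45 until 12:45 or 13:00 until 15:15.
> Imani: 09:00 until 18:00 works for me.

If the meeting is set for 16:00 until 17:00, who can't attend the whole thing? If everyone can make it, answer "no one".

Freya, Yosef

Freya: not fully free for 16:00-17:00. Yosef: not fully free for 16:00-17:00. Imani: free for 16:00-17:00.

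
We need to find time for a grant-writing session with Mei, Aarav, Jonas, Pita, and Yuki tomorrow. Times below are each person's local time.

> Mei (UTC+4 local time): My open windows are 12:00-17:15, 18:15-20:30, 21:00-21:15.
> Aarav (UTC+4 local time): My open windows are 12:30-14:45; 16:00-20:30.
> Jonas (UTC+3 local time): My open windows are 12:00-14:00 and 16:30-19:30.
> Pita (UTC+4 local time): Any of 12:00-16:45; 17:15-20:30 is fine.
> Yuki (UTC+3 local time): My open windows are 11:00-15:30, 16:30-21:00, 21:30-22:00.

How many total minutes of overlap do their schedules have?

Mei in UTC: 08:00-13:15, 14:15-16:30, 17:00-17:15 (subtract 4h to convert from UTC+4).
Aarav in UTC: 08:30-10:45, 12:00-16:30 (subtract 4h to convert from UTC+4).
Jonas in UTC: 09:00-11:00, 13:30-16:30 (subtract 3h to convert from UTC+3).
Pita in UTC: 08:00-12:45, 13:15-16:30 (subtract 4h to convert from UTC+4).
Yuki in UTC: 08:00-12:30, 13:30-18:00, 18:30-19:00 (subtract 3h to convert from UTC+3).
Mei ∩ Aarav: 08:30-10:45, 12:00-13:15, 14:15-16:30.
Mei ∩ Aarav ∩ Jonas: 09:00-10:45, 14:15-16:30.
Mei ∩ Aarav ∩ Jonas ∩ Pita: 09:00-10:45, 14:15-16:30.
Mei ∩ Aarav ∩ Jonas ∩ Pita ∩ Yuki: 09:00-10:45, 14:15-16:30.
So the common availability across everyone is 09:00-10:45, 14:15-16:30.
Summing the common windows: 105 + 135 = 240 minutes.

240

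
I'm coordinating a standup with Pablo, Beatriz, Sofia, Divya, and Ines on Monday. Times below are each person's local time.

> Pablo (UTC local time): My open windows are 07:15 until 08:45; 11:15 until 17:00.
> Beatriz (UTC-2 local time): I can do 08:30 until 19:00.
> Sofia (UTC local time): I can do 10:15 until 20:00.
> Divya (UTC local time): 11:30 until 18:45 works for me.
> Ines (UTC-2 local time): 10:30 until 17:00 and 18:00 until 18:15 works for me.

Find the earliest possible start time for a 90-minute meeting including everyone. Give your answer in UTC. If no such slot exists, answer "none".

12:30

Pablo in UTC: 07:15-08:45, 11:15-17:00.
Beatriz in UTC: 10:30-21:00 (add 2h to convert from UTC-2).
Sofia in UTC: 10:15-20:00.
Divya in UTC: 11:30-18:45.
Ines in UTC: 12:30-19:00, 20:00-20:15 (add 2h to convert from UTC-2).
Pablo ∩ Beatriz: 11:15-17:00.
Pablo ∩ Beatriz ∩ Sofia: 11:15-17:00.
Pablo ∩ Beatriz ∩ Sofia ∩ Divya: 11:30-17:00.
Pablo ∩ Beatriz ∩ Sofia ∩ Divya ∩ Ines: 12:30-17:00.
The first common window of at least 90 minutes is 12:30-17:00, so the earliest start is 12:30.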